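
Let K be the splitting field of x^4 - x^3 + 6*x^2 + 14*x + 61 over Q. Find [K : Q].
The degree of the splitting field over Q equals the order of the Galois group, so first determine the group. The polynomial is an irreducible quartic over Q and its discriminant is 66430125, which is not a perfect square, so the Galois group is not contained in A_4. The resolvent cubic y^3 - 6*y^2 - 258*y + 1207 has exactly one rational root, so the Galois group is C_4 or D_4. The quartic becomes reducible over Q(sqrt(disc)), so the group is C_4. The Galois group C_4 (4T1) has order 4, so the splitting field has degree 4 over Q.

4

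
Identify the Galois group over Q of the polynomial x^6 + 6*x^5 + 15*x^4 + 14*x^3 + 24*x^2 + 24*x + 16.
The polynomial f is an irreducible sextic over Q, so G = Gal(f/Q) is one of the 16 transitive subgroups 6T1, ..., 6T16 of S_6. The discriminant of f is -1160950579200, which is not a perfect square, so G is not contained in A_6. The transitive groups of degree 6 not contained in A_6 are: C_6 (6T1, order 6), S_3 (6T2, order 6), D_6 (6T3, order 12), C_3 x S_3 (6T5, order 18), A_4 x C_2 (6T6, order 24), S_4 (6T8, order 24), S_3 x S_3 (6T9, order 36), S_4 x C_2 (6T11, order 48), (S_3 x S_3) : C_2 (6T13, order 72), PGL(2,5) (6T14, order 120), S_6 (6T16, order 720). By Dedekind's theorem, for a prime p not dividing disc(f) the degrees of the irreducible factors of f mod p form the cycle type of an element of G. Factoring f modulo the 23 such primes p <= 101 (skipping 2, 3, 5, which divide the discriminant), each new pattern first appears at: mod 7: f = (x^3 + 3x^2 + 2x + 2)(x^3 + 3x^2 + 4x + 1), pattern 3+3; mod 11: f = (x^2 + 4x + 8)(x^2 + 6x + 7)(x^2 + 7x + 5), pattern 2+2+2; mod 61: f = (x + 7)(x + 13)(x + 15)(x + 19)(x + 36)(x + 38), pattern 1+1+1+1+1+1. No other pattern occurs in this range, so the set of observed cycle types is {3+3, 2+2+2, 1+1+1+1+1+1}. The candidates containing elements of all these cycle types are C_6 (6T1) of order 6, S_3 (6T2) of order 6, D_6 (6T3) of order 12, C_3 x S_3 (6T5) of order 18, A_4 x C_2 (6T6) of order 24, S_4 (6T8) of order 24, S_3 x S_3 (6T9) of order 36, S_4 x C_2 (6T11) of order 48, (S_3 x S_3) : C_2 (6T13) of order 72, PGL(2,5) (6T14) of order 120, S_6 (6T16) of order 720; the others are excluded. The observed types are precisely the cycle types that occur in S_3 (6T2). Each of the other remaining candidates has further cycle types, and by the Chebotarev density theorem the matching factorization patterns would occur for a proportion of primes equal to their share of the group: C_6 (6T1) additionally contains elements of type 6 (2 of its 6 elements, about 33% of primes); D_6 (6T3) additionally contains elements of type 6, 2+2+1+1 (5 of its 12 elements, about 42% of primes); C_3 x S_3 (6T5) additionally contains elements of type 6, 3+1+1+1 (10 of its 18 elements, about 56% of primes); A_4 x C_2 (6T6) additionally contains elements of type 6, 2+2+1+1, 2+1+1+1+1 (14 of its 24 elements, about 58% of primes); S_4 (6T8) additionally contains elements of type 4+1+1, 2+2+1+1 (9 of its 24 elements, about 38% of primes); S_3 x S_3 (6T9) additionally contains elements of type 6, 3+1+1+1, 2+2+1+1 (25 of its 36 elements, about 69% of primes); S_4 x C_2 (6T11) additionally contains elements of type 6, 4+2, 4+1+1, 2+2+1+1, 2+1+1+1+1 (32 of its 48 elements, about 67% of primes); (S_3 x S_3) : C_2 (6T13) additionally contains elements of type 6, 4+2, 3+2+1, 3+1+1+1, 2+2+1+1, 2+1+1+1+1 (61 of its 72 elements, about 85% of primes); PGL(2,5) (6T14) additionally contains elements of type 6, 5+1, 4+1+1, 2+2+1+1 (89 of its 120 elements, about 74% of primes); S_6 (6T16) additionally contains elements of type 6, 5+1, 4+2, 4+1+1, 3+2+1, 3+1+1+1, 2+2+1+1, 2+1+1+1+1 (664 of its 720 elements, about 92% of primes). None of the 23 primes tested shows any such pattern (for each of these groups the chance of that is below 10^-4), which rules them out. Hence G = S_3 (6T2), of order 6.

S_3 (also written S3)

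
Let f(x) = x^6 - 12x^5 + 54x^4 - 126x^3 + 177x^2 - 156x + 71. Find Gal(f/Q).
A_4, A_4 acting on 6 points

The polynomial f is an irreducible sextic over Q, so G = Gal(f/Q) is one of the 16 transitive subgroups 6T1, ..., 6T16 of S_6. The discriminant of f is 19050624576 = 138024^2, a perfect square, so G is contained in A_6. The transitive groups of degree 6 contained in A_6 are: A_4 (6T4, order 12), S_4 (6T7, order 24), (C_3 x C_3) : C_4 (6T10, order 36), PSL(2,5) (6T12, order 60), A_6 (6T15, order 360). By Dedekind's theorem, for a prime p not dividing disc(f) the degrees of the irreducible factors of f mod p form the cycle type of an element of G. Factoring f modulo the 33 such primes p <= 151 (skipping 2, 3, 71, which divide the discriminant), each new pattern first appears at: mod 5: f = (x^3 + 3x + 3)(x^3 + 3x^2 + x + 2), pattern 3+3; mod 17: f = (x + 9)(x + 13)(x^2 + 7x + 5)(x^2 + 10x + 15), pattern 2+2+1+1. No other pattern occurs in this range, so the set of observed cycle types is {3+3, 2+2+1+1}. The candidates containing elements of all these cycle types are A_4 (6T4) of order 12, S_4 (6T7) of order 24, (C_3 x C_3) : C_4 (6T10) of order 36, PSL(2,5) (6T12) of order 60, A_6 (6T15) of order 360; the others are excluded. The observed types are precisely the cycle types that occur in A_4 (6T4) (apart from the identity). Each of the other remaining candidates has further cycle types, and by the Chebotarev density theorem the matching factorization patterns would occur for a proportion of primes equal to their share of the group: S_4 (6T7) additionally contains elements of type 4+2 (6 of its 24 elements, about 25% of primes); (C_3 x C_3) : C_4 (6T10) additionally contains elements of type 4+2, 3+1+1+1 (22 of its 36 elements, about 61% of primes); PSL(2,5) (6T12) additionally contains elements of type 5+1 (24 of its 60 elements, about 40% of primes); A_6 (6T15) additionally contains elements of type 5+1, 4+2, 3+1+1+1 (274 of its 360 elements, about 76% of primes). None of the 33 primes tested shows any such pattern (for each of these groups the chance of that is below 10^-4), which rules them out. Hence G = A_4 (6T4), of order 12.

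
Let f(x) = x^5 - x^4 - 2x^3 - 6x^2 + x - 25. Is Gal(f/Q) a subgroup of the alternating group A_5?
The polynomial is irreducible of degree 5 over Q. Its discriminant is 2316304384 = 48128^2, a perfect square. A Galois group lies in the alternating group exactly when the discriminant is a square in Q, so the Galois group (D_5) is contained in A_5.

Yes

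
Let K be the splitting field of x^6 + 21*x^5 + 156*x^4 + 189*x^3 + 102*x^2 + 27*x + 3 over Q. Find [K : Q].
6

The degree of the splitting field over Q equals the order of the Galois group, so first determine the group. The polynomial f is an irreducible sextic over Q, so G = Gal(f/Q) is one of the 16 transitive subgroups 6T1, ..., 6T16 of S_6. The discriminant of f is -21017070000, which is not a perfect square, so G is not contained in A_6. The transitive groups of degree 6 not contained in A_6 are: C_6 (6T1, order 6), S_3 (6T2, order 6), D_6 (6T3, order 12), C_3 x S_3 (6T5, order 18), A_4 x C_2 (6T6, order 24), S_4 (6T8, order 24), S_3 x S_3 (6T9, order 36), S_4 x C_2 (6T11, order 48), (S_3 x S_3) : C_2 (6T13, order 72), PGL(2,5) (6T14, order 120), S_6 (6T16, order 720). By Dedekind's theorem, for a prime p not dividing disc(f) the degrees of the irreducible factors of f mod p form the cycle type of an element of G. Factoring f modulo the 23 such primes p <= 103 (skipping 2, 3, 5, 31, which divide the discriminant), each new pattern first appears at: mod 7: f = (x^3 + 3x + 2)(x^3 + 6x + 5), pattern 3+3; mod 11: f = (x^2 + 5x + 2)(x^2 + 7x + 9)(x^2 + 9x + 2), pattern 2+2+2; mod 43: f = (x + 3)(x + 16)(x + 25)(x + 33)(x + 36)(x + 37), pattern 1+1+1+1+1+1. No other pattern occurs in this range, so the set of observed cycle types is {3+3, 2+2+2, 1+1+1+1+1+1}. The candidates containing elements of all these cycle types are C_6 (6T1) of order 6, S_3 (6T2) of order 6, D_6 (6T3) of order 12, C_3 x S_3 (6T5) of order 18, A_4 x C_2 (6T6) of order 24, S_4 (6T8) of order 24, S_3 x S_3 (6T9) of order 36, S_4 x C_2 (6T11) of order 48, (S_3 x S_3) : C_2 (6T13) of order 72, PGL(2,5) (6T14) of order 120, S_6 (6T16) of order 720; the others are excluded. The observed types are precisely the cycle types that occur in S_3 (6T2). Each of the other remaining candidates has further cycle types, and by the Chebotarev density theorem the matching factorization patterns would occur for a proportion of primes equal to their share of the group: C_6 (6T1) additionally contains elements of type 6 (2 of its 6 elements, about 33% of primes); D_6 (6T3) additionally contains elements of type 6, 2+2+1+1 (5 of its 12 elements, about 42% of primes); C_3 x S_3 (6T5) additionally contains elements of type 6, 3+1+1+1 (10 of its 18 elements, about 56% of primes); A_4 x C_2 (6T6) additionally contains elements of type 6, 2+2+1+1, 2+1+1+1+1 (14 of its 24 elements, about 58% of primes); S_4 (6T8) additionally contains elements of type 4+1+1, 2+2+1+1 (9 of its 24 elements, about 38% of primes); S_3 x S_3 (6T9) additionally contains elements of type 6, 3+1+1+1, 2+2+1+1 (25 of its 36 elements, about 69% of primes); S_4 x C_2 (6T11) additionally contains elements of type 6, 4+2, 4+1+1, 2+2+1+1, 2+1+1+1+1 (32 of its 48 elements, about 67% of primes); (S_3 x S_3) : C_2 (6T13) additionally contains elements of type 6, 4+2, 3+2+1, 3+1+1+1, 2+2+1+1, 2+1+1+1+1 (61 of its 72 elements, about 85% of primes); PGL(2,5) (6T14) additionally contains elements of type 6, 5+1, 4+1+1, 2+2+1+1 (89 of its 120 elements, about 74% of primes); S_6 (6T16) additionally contains elements of type 6, 5+1, 4+2, 4+1+1, 3+2+1, 3+1+1+1, 2+2+1+1, 2+1+1+1+1 (664 of its 720 elements, about 92% of primes). None of the 23 primes tested shows any such pattern (for each of these groups the chance of that is below 10^-4), which rules them out. Hence G = S_3 (6T2), of order 6. The Galois group S_3 (6T2) has order 6, so the splitting field has degree 6 over Q.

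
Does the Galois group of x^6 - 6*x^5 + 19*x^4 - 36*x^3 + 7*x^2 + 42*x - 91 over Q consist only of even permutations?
Yes

The polynomial is irreducible of degree 6 over Q. Its discriminant is 164995463643136 = 12845056^2, a perfect square. A Galois group lies in the alternating group exactly when the discriminant is a square in Q, so the Galois group (A_4) is contained in A_6.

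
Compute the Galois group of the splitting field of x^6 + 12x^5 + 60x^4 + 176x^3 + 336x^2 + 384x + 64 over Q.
The polynomial f is an irreducible sextic over Q, so G = Gal(f/Q) is one of the 16 transitive subgroups 6T1, ..., 6T16 of S_6. The discriminant of f is 5410421842378752, which is not a perfect square, so G is not contained in A_6. The transitive groups of degree 6 not contained in A_6 are: C_6 (6T1, order 6), S_3 (6T2, order 6), D_6 (6T3, order 12), C_3 x S_3 (6T5, order 18), A_4 x C_2 (6T6, order 24), S_4 (6T8, order 24), S_3 x S_3 (6T9, order 36), S_4 x C_2 (6T11, order 48), (S_3 x S_3) : C_2 (6T13, order 72), PGL(2,5) (6T14, order 120), S_6 (6T16, order 720). By Dedekind's theorem, for a prime p not dividing disc(f) the degrees of the irreducible factors of f mod p form the cycle type of an element of G. Factoring f modulo the 23 such primes p <= 97 (skipping 2, 3, which divide the discriminant), each new pattern first appears at: mod 5: f = (x^6 + 2x^5 + x^3 + x^2 + 4x + 4), pattern 6; mod 11: f = (x + 3)(x + 7)(x^2 + 3x + 3)(x^2 + 10x + 8), pattern 2+2+1+1; mod 13: f = (x + 3)(x + 5)(x + 11)(x^3 + 6x^2 + 12x + 10), pattern 3+1+1+1; mod 31: f = (x^2 + 7x + 25)(x^2 + 17x + 12)(x^2 + 19x + 6), pattern 2+2+2; mod 97: f = (x^3 + 6x^2 + 12x + 33)(x^3 + 6x^2 + 12x + 96), pattern 3+3. No other pattern occurs in this range, so the set of observed cycle types is {6, 2+2+1+1, 3+1+1+1, 2+2+2, 3+3}. The candidates containing elements of all these cycle types are S_3 x S_3 (6T9) of order 36, (S_3 x S_3) : C_2 (6T13) of order 72, S_6 (6T16) of order 720; the others are excluded. The observed types are precisely the cycle types that occur in S_3 x S_3 (6T9) (apart from the identity). Each of the other remaining candidates has further cycle types, and by the Chebotarev density theorem the matching factorization patterns would occur for a proportion of primes equal to their share of the group: (S_3 x S_3) : C_2 (6T13) additionally contains elements of type 4+2, 3+2+1, 2+1+1+1+1 (36 of its 72 elements, about 50% of primes); S_6 (6T16) additionally contains elements of type 5+1, 4+2, 4+1+1, 3+2+1, 2+1+1+1+1 (459 of its 720 elements, about 64% of primes). None of the 23 primes tested shows any such pattern (for each of these groups the chance of that is below 10^-4), which rules them out. Hence G = S_3 x S_3 (6T9), of order 36.

S_3 x S_3 (also written G36-)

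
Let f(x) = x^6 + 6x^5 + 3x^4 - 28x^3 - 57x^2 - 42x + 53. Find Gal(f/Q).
A_4 x C_2 (order 24)

The polynomial f is an irreducible sextic over Q, so G = Gal(f/Q) is one of the 16 transitive subgroups 6T1, ..., 6T16 of S_6. The discriminant of f is -450868486864896, which is not a perfect square, so G is not contained in A_6. The transitive groups of degree 6 not contained in A_6 are: C_6 (6T1, order 6), S_3 (6T2, order 6), D_6 (6T3, order 12), C_3 x S_3 (6T5, order 18), A_4 x C_2 (6T6, order 24), S_4 (6T8, order 24), S_3 x S_3 (6T9, order 36), S_4 x C_2 (6T11, order 48), (S_3 x S_3) : C_2 (6T13, order 72), PGL(2,5) (6T14, order 120), S_6 (6T16, order 720). By Dedekind's theorem, for a prime p not dividing disc(f) the degrees of the irreducible factors of f mod p form the cycle type of an element of G. Factoring f modulo the 33 such primes p <= 149 (skipping 2, 3, which divide the discriminant), each new pattern first appears at: mod 5: f = (x^3 + 3x + 3)(x^3 + x^2 + 1), pattern 3+3; mod 7: f = (x^6 + 6x^5 + 3x^4 + 6x^2 + 4), pattern 6; mod 17: f = (x + 5)(x + 14)(x^2 + 2x + 8)(x^2 + 2x + 15), pattern 2+2+1+1; mod 19: f = (x + 6)(x + 8)(x + 13)(x + 15)(x^2 + 2x + 6), pattern 2+1+1+1+1; mod 71: f = (x^2 + 2x + 4)(x^2 + 2x + 19)(x^2 + 2x + 39), pattern 2+2+2. No other pattern occurs in this range, so the set of observed cycle types is {3+3, 6, 2+2+1+1, 2+1+1+1+1, 2+2+2}. The candidates containing elements of all these cycle types are A_4 x C_2 (6T6) of order 24, S_4 x C_2 (6T11) of order 48, (S_3 x S_3) : C_2 (6T13) of order 72, S_6 (6T16) of order 720; the others are excluded. The observed types are precisely the cycle types that occur in A_4 x C_2 (6T6) (apart from the identity). Each of the other remaining candidates has further cycle types, and by the Chebotarev density theorem the matching factorization patterns would occur for a proportion of primes equal to their share of the group: S_4 x C_2 (6T11) additionally contains elements of type 4+2, 4+1+1 (12 of its 48 elements, about 25% of primes); (S_3 x S_3) : C_2 (6T13) additionally contains elements of type 4+2, 3+2+1, 3+1+1+1 (34 of its 72 elements, about 47% of primes); S_6 (6T16) additionally contains elements of type 5+1, 4+2, 4+1+1, 3+2+1, 3+1+1+1 (484 of its 720 elements, about 67% of primes). None of the 33 primes tested shows any such pattern (for each of these groups the chance of that is below 10^-4), which rules them out. Hence G = A_4 x C_2 (6T6), of order 24.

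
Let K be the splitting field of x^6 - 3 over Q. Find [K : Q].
12

The degree of the splitting field over Q equals the order of the Galois group, so first determine the group. The polynomial f is an irreducible sextic over Q, so G = Gal(f/Q) is one of the 16 transitive subgroups 6T1, ..., 6T16 of S_6. The discriminant of f is 11337408, which is not a perfect square, so G is not contained in A_6. The transitive groups of degree 6 not contained in A_6 are: C_6 (6T1, order 6), S_3 (6T2, order 6), D_6 (6T3, order 12), C_3 x S_3 (6T5, order 18), A_4 x C_2 (6T6, order 24), S_4 (6T8, order 24), S_3 x S_3 (6T9, order 36), S_4 x C_2 (6T11, order 48), (S_3 x S_3) : C_2 (6T13, order 72), PGL(2,5) (6T14, order 120), S_6 (6T16, order 720). By Dedekind's theorem, for a prime p not dividing disc(f) the degrees of the irreducible factors of f mod p form the cycle type of an element of G. Factoring f modulo the 79 such primes p <= 419 (skipping 2, 3, which divide the discriminant), each new pattern first appears at: mod 5: f = (x^2 + 3)(x^2 + 2x + 3)(x^2 + 3x + 3), pattern 2+2+2; mod 7: f = (x^6 + 4), pattern 6; mod 11: f = (x + 3)(x + 8)(x^2 + 3x + 9)(x^2 + 8x + 9), pattern 2+2+1+1; mod 13: f = (x^3 + 4)(x^3 + 9), pattern 3+3; mod 61: f = (x + 2)(x + 26)(x + 28)(x + 33)(x + 35)(x + 59), pattern 1+1+1+1+1+1. No other pattern occurs in this range, so the set of observed cycle types is {2+2+2, 6, 2+2+1+1, 3+3, 1+1+1+1+1+1}. The candidates containing elements of all these cycle types are D_6 (6T3) of order 12, A_4 x C_2 (6T6) of order 24, S_3 x S_3 (6T9) of order 36, S_4 x C_2 (6T11) of order 48, (S_3 x S_3) : C_2 (6T13) of order 72, PGL(2,5) (6T14) of order 120, S_6 (6T16) of order 720; the others are excluded. The observed types are precisely the cycle types that occur in D_6 (6T3). Each of the other remaining candidates has further cycle types, and by the Chebotarev density theorem the matching factorization patterns would occur for a proportion of primes equal to their share of the group: A_4 x C_2 (6T6) additionally contains elements of type 2+1+1+1+1 (3 of its 24 elements, about 12% of primes); S_3 x S_3 (6T9) additionally contains elements of type 3+1+1+1 (4 of its 36 elements, about 11% of primes); S_4 x C_2 (6T11) additionally contains elements of type 4+2, 4+1+1, 2+1+1+1+1 (15 of its 48 elements, about 31% of primes); (S_3 x S_3) : C_2 (6T13) additionally contains elements of type 4+2, 3+2+1, 3+1+1+1, 2+1+1+1+1 (40 of its 72 elements, about 56% of primes); PGL(2,5) (6T14) additionally contains elements of type 5+1, 4+1+1 (54 of its 120 elements, about 45% of primes); S_6 (6T16) additionally contains elements of type 5+1, 4+2, 4+1+1, 3+2+1, 3+1+1+1, 2+1+1+1+1 (499 of its 720 elements, about 69% of primes). None of the 79 primes tested shows any such pattern (for each of these groups the chance of that is below 10^-4), which rules them out. Hence G = D_6 (6T3), of order 12. The Galois group D_6 (6T3) has order 12, so the splitting field has degree 12 over Q.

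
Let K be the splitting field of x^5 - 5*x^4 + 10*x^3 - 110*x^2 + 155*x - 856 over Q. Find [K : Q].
The degree of the splitting field over Q equals the order of the Galois group, so first determine the group. The polynomial f is an irreducible quintic over Q, so G = Gal(f/Q) is a transitive subgroup of S_5: one of C_5 (5T1, order 5), D_5 (5T2, order 10), F_20 (5T3, order 20), A_5 (5T4, order 60) or S_5 (5T5, order 120). The discriminant of f is 1461943126953125, which is not a perfect square, so G is not contained in A_5. The transitive groups of degree 5 not contained in A_5 are: F_20 (5T3, order 20), S_5 (5T5, order 120). By Dedekind's theorem, for a prime p not dividing disc(f) the degrees of the irreducible factors of f mod p form the cycle type of an element of G. Factoring f modulo the 18 such primes p <= 67 (skipping 5, which divides the discriminant), each new pattern first appears at: mod 2: f = (x)(x^4 + x^3 + 1), pattern 4+1; mod 11: f = (x^5 + 6x^4 + 10x^3 + x + 2), pattern 5; mod 19: f = (x + 16)(x^2 + 6x + 13)(x^2 + 11x + 1), pattern 2+2+1; mod 31: f = (x + 2)(x + 15)(x + 18)(x + 26)(x + 27), pattern 1+1+1+1+1. No other pattern occurs in this range, so the set of observed cycle types is {4+1, 5, 2+2+1, 1+1+1+1+1}. The candidates containing elements of all these cycle types are F_20 (5T3) of order 20, S_5 (5T5) of order 120; the others are excluded. The observed types are precisely the cycle types that occur in F_20 (5T3). Each of the other remaining candidates has further cycle types, and by the Chebotarev density theorem the matching factorization patterns would occur for a proportion of primes equal to their share of the group: S_5 (5T5) additionally contains elements of type 3+2, 3+1+1, 2+1+1+1 (50 of its 120 elements, about 42% of primes). None of the 18 primes tested shows any such pattern (for each of these groups the chance of that is below 10^-4), which rules them out. Hence G = F_20 (5T3), of order 20. The Galois group F_20 (5T3) has order 20, so the splitting field has degree 20 over Q.

20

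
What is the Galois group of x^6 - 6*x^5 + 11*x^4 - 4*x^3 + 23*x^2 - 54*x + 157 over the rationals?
The polynomial f is an irreducible sextic over Q, so G = Gal(f/Q) is one of the 16 transitive subgroups 6T1, ..., 6T16 of S_6. The discriminant of f is -5497558138880000, which is not a perfect square, so G is not contained in A_6. The transitive groups of degree 6 not contained in A_6 are: C_6 (6T1, order 6), S_3 (6T2, order 6), D_6 (6T3, order 12), C_3 x S_3 (6T5, order 18), A_4 x C_2 (6T6, order 24), S_4 (6T8, order 24), S_3 x S_3 (6T9, order 36), S_4 x C_2 (6T11, order 48), (S_3 x S_3) : C_2 (6T13, order 72), PGL(2,5) (6T14, order 120), S_6 (6T16, order 720). By Dedekind's theorem, for a prime p not dividing disc(f) the degrees of the irreducible factors of f mod p form the cycle type of an element of G. Factoring f modulo the 22 such primes p <= 89 (skipping 2, 5, which divide the discriminant), each new pattern first appears at: mod 3: f = (x^3 + x^2 + x + 2)(x^3 + 2x^2 + 2x + 2), pattern 3+3; mod 7: f = (x^2 + 2)(x^2 + 3x + 6)(x^2 + 5x + 2), pattern 2+2+2; mod 13: f = (x + 4)(x + 7)(x^4 + 9x^3 + x^2 + 6x + 7), pattern 4+1+1; mod 43: f = (x + 18)(x + 23)(x^2 + 41x + 17)(x^2 + 41x + 41), pattern 2+2+1+1. No other pattern occurs in this range, so the set of observed cycle types is {3+3, 2+2+2, 4+1+1, 2+2+1+1}. The candidates containing elements of all these cycle types are S_4 (6T8) of order 24, S_4 x C_2 (6T11) of order 48, PGL(2,5) (6T14) of order 120, S_6 (6T16) of order 720; the others are excluded. The observed types are precisely the cycle types that occur in S_4 (6T8) (apart from the identity). Each of the other remaining candidates has further cycle types, and by the Chebotarev density theorem the matching factorization patterns would occur for a proportion of primes equal to their share of the group: S_4 x C_2 (6T11) additionally contains elements of type 6, 4+2, 2+1+1+1+1 (17 of its 48 elements, about 35% of primes); PGL(2,5) (6T14) additionally contains elements of type 6, 5+1 (44 of its 120 elements, about 37% of primes); S_6 (6T16) additionally contains elements of type 6, 5+1, 4+2, 3+2+1, 3+1+1+1, 2+1+1+1+1 (529 of its 720 elements, about 73% of primes). None of the 22 primes tested shows any such pattern (for each of these groups the chance of that is below 10^-4), which rules them out. Hence G = S_4 (6T8), of order 24.

S_4, S_4(6c), the S_4-action on 6 points not in A_6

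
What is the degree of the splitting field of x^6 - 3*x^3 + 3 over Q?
18

The degree of the splitting field over Q equals the order of the Galois group, so first determine the group. The polynomial f is an irreducible sextic over Q, so G = Gal(f/Q) is one of the 16 transitive subgroups 6T1, ..., 6T16 of S_6. The discriminant of f is -177147, which is not a perfect square, so G is not contained in A_6. The transitive groups of degree 6 not contained in A_6 are: C_6 (6T1, order 6), S_3 (6T2, order 6), D_6 (6T3, order 12), C_3 x S_3 (6T5, order 18), A_4 x C_2 (6T6, order 24), S_4 (6T8, order 24), S_3 x S_3 (6T9, order 36), S_4 x C_2 (6T11, order 48), (S_3 x S_3) : C_2 (6T13, order 72), PGL(2,5) (6T14, order 120), S_6 (6T16, order 720). By Dedekind's theorem, for a prime p not dividing disc(f) the degrees of the irreducible factors of f mod p form the cycle type of an element of G. Factoring f modulo the 33 such primes p <= 139 (skipping 3, which divides the discriminant), each new pattern first appears at: mod 2: f = (x^6 + x^3 + 1), pattern 6; mod 7: f = (x + 1)(x + 2)(x + 4)(x^3 + 3), pattern 3+1+1+1; mod 17: f = (x^2 + x + 7)(x^2 + 4x + 7)(x^2 + 12x + 7), pattern 2+2+2; mod 19: f = (x^3 + 6)(x^3 + 10), pattern 3+3; mod 73: f = (x + 13)(x + 21)(x + 22)(x + 29)(x + 30)(x + 31), pattern 1+1+1+1+1+1. No other pattern occurs in this range, so the set of observed cycle types is {6, 3+1+1+1, 2+2+2, 3+3, 1+1+1+1+1+1}. The candidates containing elements of all these cycle types are C_3 x S_3 (6T5) of order 18, S_3 x S_3 (6T9) of order 36, (S_3 x S_3) : C_2 (6T13) of order 72, S_6 (6T16) of order 720; the others are excluded. The observed types are precisely the cycle types that occur in C_3 x S_3 (6T5). Each of the other remaining candidates has further cycle types, and by the Chebotarev density theorem the matching factorization patterns would occur for a proportion of primes equal to their share of the group: S_3 x S_3 (6T9) additionally contains elements of type 2+2+1+1 (9 of its 36 elements, about 25% of primes); (S_3 x S_3) : C_2 (6T13) additionally contains elements of type 4+2, 3+2+1, 2+2+1+1, 2+1+1+1+1 (45 of its 72 elements, about 62% of primes); S_6 (6T16) additionally contains elements of type 5+1, 4+2, 4+1+1, 3+2+1, 2+2+1+1, 2+1+1+1+1 (504 of its 720 elements, about 70% of primes). None of the 33 primes tested shows any such pattern (for each of these groups the chance of that is below 10^-4), which rules them out. Hence G = C_3 x S_3 (6T5), of order 18. The Galois group C_3 x S_3 (6T5) has order 18, so the splitting field has degree 18 over Q.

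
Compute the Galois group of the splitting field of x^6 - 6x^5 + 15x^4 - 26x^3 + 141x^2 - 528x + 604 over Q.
S_3, S_3 acting on 6 points

The polynomial f is an irreducible sextic over Q, so G = Gal(f/Q) is one of the 16 transitive subgroups 6T1, ..., 6T16 of S_6. The discriminant of f is -941328478973952, which is not a perfect square, so G is not contained in A_6. The transitive groups of degree 6 not contained in A_6 are: C_6 (6T1, order 6), S_3 (6T2, order 6), D_6 (6T3, order 12), C_3 x S_3 (6T5, order 18), A_4 x C_2 (6T6, order 24), S_4 (6T8, order 24), S_3 x S_3 (6T9, order 36), S_4 x C_2 (6T11, order 48), (S_3 x S_3) : C_2 (6T13, order 72), PGL(2,5) (6T14, order 120), S_6 (6T16, order 720). By Dedekind's theorem, for a prime p not dividing disc(f) the degrees of the irreducible factors of f mod p form the cycle type of an element of G. Factoring f modulo the 23 such primes p <= 103 (skipping 2, 3, 17, 67, which divide the discriminant), each new pattern first appears at: mod 5: f = (x^2 + 2x + 3)(x^2 + 3x + 4)(x^2 + 4x + 2), pattern 2+2+2; mod 7: f = (x^3 + 4x^2 + x + 3)(x^3 + 4x^2 + 5x + 3), pattern 3+3; mod 61: f = (x + 2)(x + 12)(x + 14)(x + 17)(x + 32)(x + 39), pattern 1+1+1+1+1+1. No other pattern occurs in this range, so the set of observed cycle types is {2+2+2, 3+3, 1+1+1+1+1+1}. The candidates containing elements of all these cycle types are C_6 (6T1) of order 6, S_3 (6T2) of order 6, D_6 (6T3) of order 12, C_3 x S_3 (6T5) of order 18, A_4 x C_2 (6T6) of order 24, S_4 (6T8) of order 24, S_3 x S_3 (6T9) of order 36, S_4 x C_2 (6T11) of order 48, (S_3 x S_3) : C_2 (6T13) of order 72, PGL(2,5) (6T14) of order 120, S_6 (6T16) of order 720; the others are excluded. The observed types are precisely the cycle types that occur in S_3 (6T2). Each of the other remaining candidates has further cycle types, and by the Chebotarev density theorem the matching factorization patterns would occur for a proportion of primes equal to their share of the group: C_6 (6T1) additionally contains elements of type 6 (2 of its 6 elements, about 33% of primes); D_6 (6T3) additionally contains elements of type 6, 2+2+1+1 (5 of its 12 elements, about 42% of primes); C_3 x S_3 (6T5) additionally contains elements of type 6, 3+1+1+1 (10 of its 18 elements, about 56% of primes); A_4 x C_2 (6T6) additionally contains elements of type 6, 2+2+1+1, 2+1+1+1+1 (14 of its 24 elements, about 58% of primes); S_4 (6T8) additionally contains elements of type 4+1+1, 2+2+1+1 (9 of its 24 elements, about 38% of primes); S_3 x S_3 (6T9) additionally contains elements of type 6, 3+1+1+1, 2+2+1+1 (25 of its 36 elements, about 69% of primes); S_4 x C_2 (6T11) additionally contains elements of type 6, 4+2, 4+1+1, 2+2+1+1, 2+1+1+1+1 (32 of its 48 elements, about 67% of primes); (S_3 x S_3) : C_2 (6T13) additionally contains elements of type 6, 4+2, 3+2+1, 3+1+1+1, 2+2+1+1, 2+1+1+1+1 (61 of its 72 elements, about 85% of primes); PGL(2,5) (6T14) additionally contains elements of type 6, 5+1, 4+1+1, 2+2+1+1 (89 of its 120 elements, about 74% of primes); S_6 (6T16) additionally contains elements of type 6, 5+1, 4+2, 4+1+1, 3+2+1, 3+1+1+1, 2+2+1+1, 2+1+1+1+1 (664 of its 720 elements, about 92% of primes). None of the 23 primes tested shows any such pattern (for each of these groups the chance of that is below 10^-4), which rules them out. Hence G = S_3 (6T2), of order 6.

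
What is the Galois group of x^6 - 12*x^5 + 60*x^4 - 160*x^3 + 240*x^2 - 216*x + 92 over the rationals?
The polynomial f is an irreducible sextic over Q, so G = Gal(f/Q) is one of the 16 transitive subgroups 6T1, ..., 6T16 of S_6. The discriminant of f is 746496000000 = 864000^2, a perfect square, so G is contained in A_6. The transitive groups of degree 6 contained in A_6 are: A_4 (6T4, order 12), S_4 (6T7, order 24), (C_3 x C_3) : C_4 (6T10, order 36), PSL(2,5) (6T12, order 60), A_6 (6T15, order 360). By Dedekind's theorem, for a prime p not dividing disc(f) the degrees of the irreducible factors of f mod p form the cycle type of an element of G. Factoring f modulo the 6 such primes p <= 23 (skipping 2, 3, 5, which divide the discriminant), each new pattern first appears at: mod 7: f = (x + 2)(x^5 + 4x^3 + 2x + 4), pattern 5+1; mod 23: f = (x)(x + 9)(x + 14)(x^3 + 11x^2 + 3x + 18), pattern 3+1+1+1. No other pattern occurs in this range, so the set of observed cycle types is {5+1, 3+1+1+1}. Among the candidates above, the only group containing elements of all these cycle types is A_6 (6T15) — each of A_4 (6T4), S_4 (6T7), (C_3 x C_3) : C_4 (6T10), PSL(2,5) (6T12) lacks at least one of them. Hence G = A_6 (6T15), of order 360.

A_6 (order 360)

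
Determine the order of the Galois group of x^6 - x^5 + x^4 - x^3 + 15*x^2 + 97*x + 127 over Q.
6

The degree of the splitting field over Q equals the order of the Galois group, so first determine the group. The polynomial f is an irreducible sextic over Q, so G = Gal(f/Q) is one of the 16 transitive subgroups 6T1, ..., 6T16 of S_6. The discriminant of f is -3074760881305687, which is not a perfect square, so G is not contained in A_6. The transitive groups of degree 6 not contained in A_6 are: C_6 (6T1, order 6), S_3 (6T2, order 6), D_6 (6T3, order 12), C_3 x S_3 (6T5, order 18), A_4 x C_2 (6T6, order 24), S_4 (6T8, order 24), S_3 x S_3 (6T9, order 36), S_4 x C_2 (6T11, order 48), (S_3 x S_3) : C_2 (6T13, order 72), PGL(2,5) (6T14, order 120), S_6 (6T16, order 720). By Dedekind's theorem, for a prime p not dividing disc(f) the degrees of the irreducible factors of f mod p form the cycle type of an element of G. Factoring f modulo the 37 such primes p <= 173 (skipping 7, 29, 43, which divide the discriminant), each new pattern first appears at: mod 2: f = (x^3 + x + 1)(x^3 + x^2 + 1), pattern 3+3; mod 3: f = (x^6 + 2x^5 + x^4 + 2x^3 + x + 1), pattern 6; mod 13: f = (x^2 + 11)(x^2 + 6x + 2)(x^2 + 6x + 4), pattern 2+2+2; mod 71: f = (x + 12)(x + 34)(x + 53)(x + 54)(x + 64)(x + 66), pattern 1+1+1+1+1+1. No other pattern occurs in this range, so the set of observed cycle types is {3+3, 6, 2+2+2, 1+1+1+1+1+1}. The candidates containing elements of all these cycle types are C_6 (6T1) of order 6, D_6 (6T3) of order 12, C_3 x S_3 (6T5) of order 18, A_4 x C_2 (6T6) of order 24, S_3 x S_3 (6T9) of order 36, S_4 x C_2 (6T11) of order 48, (S_3 x S_3) : C_2 (6T13) of order 72, PGL(2,5) (6T14) of order 120, S_6 (6T16) of order 720; the others are excluded. The observed types are precisely the cycle types that occur in C_6 (6T1). Each of the other remaining candidates has further cycle types, and by the Chebotarev density theorem the matching factorization patterns would occur for a proportion of primes equal to their share of the group: D_6 (6T3) additionally contains elements of type 2+2+1+1 (3 of its 12 elements, about 25% of primes); C_3 x S_3 (6T5) additionally contains elements of type 3+1+1+1 (4 of its 18 elements, about 22% of primes); A_4 x C_2 (6T6) additionally contains elements of type 2+2+1+1, 2+1+1+1+1 (6 of its 24 elements, about 25% of primes); S_3 x S_3 (6T9) additionally contains elements of type 3+1+1+1, 2+2+1+1 (13 of its 36 elements, about 36% of primes); S_4 x C_2 (6T11) additionally contains elements of type 4+2, 4+1+1, 2+2+1+1, 2+1+1+1+1 (24 of its 48 elements, about 50% of primes); (S_3 x S_3) : C_2 (6T13) additionally contains elements of type 4+2, 3+2+1, 3+1+1+1, 2+2+1+1, 2+1+1+1+1 (49 of its 72 elements, about 68% of primes); PGL(2,5) (6T14) additionally contains elements of type 5+1, 4+1+1, 2+2+1+1 (69 of its 120 elements, about 58% of primes); S_6 (6T16) additionally contains elements of type 5+1, 4+2, 4+1+1, 3+2+1, 3+1+1+1, 2+2+1+1, 2+1+1+1+1 (544 of its 720 elements, about 76% of primes). None of the 37 primes tested shows any such pattern (for each of these groups the chance of that is below 10^-4), which rules them out. Hence G = C_6 (6T1), of order 6. The Galois group C_6 (6T1) has order 6, so the splitting field has degree 6 over Q.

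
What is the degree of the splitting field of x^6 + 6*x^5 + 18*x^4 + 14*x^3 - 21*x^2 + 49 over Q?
The degree of the splitting field over Q equals the order of the Galois group, so first determine the group. The polynomial f is an irreducible sextic over Q, so G = Gal(f/Q) is one of the 16 transitive subgroups 6T1, ..., 6T16 of S_6. The discriminant of f is -28010528989632, which is not a perfect square, so G is not contained in A_6. The transitive groups of degree 6 not contained in A_6 are: C_6 (6T1, order 6), S_3 (6T2, order 6), D_6 (6T3, order 12), C_3 x S_3 (6T5, order 18), A_4 x C_2 (6T6, order 24), S_4 (6T8, order 24), S_3 x S_3 (6T9, order 36), S_4 x C_2 (6T11, order 48), (S_3 x S_3) : C_2 (6T13, order 72), PGL(2,5) (6T14, order 120), S_6 (6T16, order 720). By Dedekind's theorem, for a prime p not dividing disc(f) the degrees of the irreducible factors of f mod p form the cycle type of an element of G. Factoring f modulo the 21 such primes p <= 89 (skipping 2, 3, 7, which divide the discriminant), each new pattern first appears at: mod 5: f = (x^6 + x^5 + 3x^4 + 4x^3 + 4x^2 + 4), pattern 6; mod 11: f = (x + 8)(x^5 + 9x^4 + x^3 + 6x^2 + 8x + 2), pattern 5+1; mod 13: f = (x + 2)(x + 9)(x^4 + 8x^3 + 3x^2 + 6x + 2), pattern 4+1+1; mod 23: f = (x + 8)(x + 21)(x^2 + 3x + 11)(x^2 + 20x + 9), pattern 2+2+1+1; mod 43: f = (x^3 + 3x^2 + 3x + 13)(x^3 + 3x^2 + 6x + 17), pattern 3+3; mod 61: f = (x^2 + 15x + 31)(x^2 + 17x + 36)(x^2 + 35x + 40), pattern 2+2+2. No other pattern occurs in this range, so the set of observed cycle types is {6, 5+1, 4+1+1, 2+2+1+1, 3+3, 2+2+2}. The candidates containing elements of all these cycle types are PGL(2,5) (6T14) of order 120, S_6 (6T16) of order 720; the others are excluded. The observed types are precisely the cycle types that occur in PGL(2,5) (6T14) (apart from the identity). Each of the other remaining candidates has further cycle types, and by the Chebotarev density theorem the matching factorization patterns would occur for a proportion of primes equal to their share of the group: S_6 (6T16) additionally contains elements of type 4+2, 3+2+1, 3+1+1+1, 2+1+1+1+1 (265 of its 720 elements, about 37% of primes). None of the 21 primes tested shows any such pattern (for each of these groups the chance of that is below 10^-4), which rules them out. Hence G = PGL(2,5) (6T14), of order 120. The Galois group PGL(2,5) (6T14) has order 120, so the splitting field has degree 120 over Q.

120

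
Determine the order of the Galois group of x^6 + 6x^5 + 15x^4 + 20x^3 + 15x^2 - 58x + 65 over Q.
720

The degree of the splitting field over Q equals the order of the Galois group, so first determine the group. The polynomial f is an irreducible sextic over Q, so G = Gal(f/Q) is one of the 16 transitive subgroups 6T1, ..., 6T16 of S_6. The discriminant of f is -1388339588497408, which is not a perfect square, so G is not contained in A_6. The transitive groups of degree 6 not contained in A_6 are: C_6 (6T1, order 6), S_3 (6T2, order 6), D_6 (6T3, order 12), C_3 x S_3 (6T5, order 18), A_4 x C_2 (6T6, order 24), S_4 (6T8, order 24), S_3 x S_3 (6T9, order 36), S_4 x C_2 (6T11, order 48), (S_3 x S_3) : C_2 (6T13, order 72), PGL(2,5) (6T14, order 120), S_6 (6T16, order 720). By Dedekind's theorem, for a prime p not dividing disc(f) the degrees of the irreducible factors of f mod p form the cycle type of an element of G. Factoring f modulo the 3 such primes p <= 7 (skipping 2, which divides the discriminant), each new pattern first appears at: mod 3: f = (x^6 + 2x^3 + 2x + 2), pattern 6; mod 5: f = (x)(x + 3)(x^4 + 3x^3 + x^2 + 2x + 4), pattern 4+1+1; mod 7: f = (x + 5)(x^2 + x + 6)(x^3 + 4x + 1), pattern 3+2+1. No other pattern occurs in this range, so the set of observed cycle types is {6, 4+1+1, 3+2+1}. Among the candidates above, the only group containing elements of all these cycle types is S_6 (6T16); every other candidate lacks at least one of them. Hence G = S_6 (6T16), of order 720. The Galois group S_6 (6T16) has order 720, so the splitting field has degree 720 over Q.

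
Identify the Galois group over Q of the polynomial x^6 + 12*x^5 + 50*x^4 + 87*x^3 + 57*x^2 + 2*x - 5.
PSL(2,5) (order 60)

The polynomial f is an irreducible sextic over Q, so G = Gal(f/Q) is one of the 16 transitive subgroups 6T1, ..., 6T16 of S_6. The discriminant of f is 30991489 = 5567^2, a perfect square, so G is contained in A_6. The transitive groups of degree 6 contained in A_6 are: A_4 (6T4, order 12), S_4 (6T7, order 24), (C_3 x C_3) : C_4 (6T10, order 36), PSL(2,5) (6T12, order 60), A_6 (6T15, order 360). By Dedekind's theorem, for a prime p not dividing disc(f) the degrees of the irreducible factors of f mod p form the cycle type of an element of G. Factoring f modulo the 21 such primes p <= 79 (skipping 19, which divides the discriminant), each new pattern first appears at: mod 2: f = (x + 1)(x^5 + x^4 + x^3 + x + 1), pattern 5+1; mod 7: f = (x^3 + x^2 + 3x + 5)(x^3 + 4x^2 + x + 6), pattern 3+3; mod 61: f = (x + 4)(x + 26)(x^2 + 50x + 13)(x^2 + 54x + 30), pattern 2+2+1+1. No other pattern occurs in this range, so the set of observed cycle types is {5+1, 3+3, 2+2+1+1}. The candidates containing elements of all these cycle types are PSL(2,5) (6T12) of order 60, A_6 (6T15) of order 360; the others are excluded. The observed types are precisely the cycle types that occur in PSL(2,5) (6T12) (apart from the identity). Each of the other remaining candidates has further cycle types, and by the Chebotarev density theorem the matching factorization patterns would occur for a proportion of primes equal to their share of the group: A_6 (6T15) additionally contains elements of type 4+2, 3+1+1+1 (130 of its 360 elements, about 36% of primes). None of the 21 primes tested shows any such pattern (for each of these groups the chance of that is below 10^-4), which rules them out. Hence G = PSL(2,5) (6T12), of order 60.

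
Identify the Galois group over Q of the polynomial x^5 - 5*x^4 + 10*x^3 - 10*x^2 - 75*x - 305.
The polynomial f is an irreducible quintic over Q, so G = Gal(f/Q) is a transitive subgroup of S_5: one of C_5 (5T1, order 5), D_5 (5T2, order 10), F_20 (5T3, order 20), A_5 (5T4, order 60) or S_5 (5T5, order 120). The discriminant of f is 67108864000000 = 8192000^2, a perfect square, so G is contained in A_5. The transitive groups of degree 5 contained in A_5 are: C_5 (5T1, order 5), D_5 (5T2, order 10), A_5 (5T4, order 60). By Dedekind's theorem, for a prime p not dividing disc(f) the degrees of the irreducible factors of f mod p form the cycle type of an element of G. Factoring f modulo the 23 such primes p <= 97 (skipping 2, 5, which divide the discriminant), each new pattern first appears at: mod 3: f = (x + 2)(x^2 + 1)(x^2 + 2x + 2), pattern 2+2+1; mod 7: f = (x^5 + 2x^4 + 3x^3 + 4x^2 + 2x + 3), pattern 5. No other pattern occurs in this range, so the set of observed cycle types is {2+2+1, 5}. The candidates containing elements of all these cycle types are D_5 (5T2) of order 10, A_5 (5T4) of order 60; the others are excluded. The observed types are precisely the cycle types that occur in D_5 (5T2) (apart from the identity). Each of the other remaining candidates has further cycle types, and by the Chebotarev density theorem the matching factorization patterns would occur for a proportion of primes equal to their share of the group: A_5 (5T4) additionally contains elements of type 3+1+1 (20 of its 60 elements, about 33% of primes). None of the 23 primes tested shows any such pattern (for each of these groups the chance of that is below 10^-4), which rules them out. Hence G = D_5 (5T2), of order 10.

D_5, the dihedral group of order 10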